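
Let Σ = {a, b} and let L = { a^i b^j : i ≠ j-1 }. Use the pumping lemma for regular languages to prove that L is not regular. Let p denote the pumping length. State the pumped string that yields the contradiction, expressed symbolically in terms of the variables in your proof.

a^{p+p!} b^{p+p!+1}

Toward a contradiction, assume L is regular with pumping length p.
Choose w = a^p b^{p+p!+1}. Since p ≠ (p+p!+1)-1 = p+p!, w ∈ L; and |w| ≥ p.
By the pumping lemma, w = xyz with |xy| ≤ p and |y| > 0.
Because |xy| ≤ p and w begins with p copies of a, we have y = a^k with 1 ≤ k ≤ p.
Since 1 ≤ k ≤ p, k divides p!; set t = 1 + p!/k. Then xy^t z has p + (p!/k)·k = p + p! copies of a. Now the a-count is p+p! and (b-count)-1 = (p+p!+1)-1 = p+p!, so i ≠ j-1 fails. So xy^t z = a^{p+p!} b^{p+p!+1} ∉ L.
Contradiction. Therefore L is not regular.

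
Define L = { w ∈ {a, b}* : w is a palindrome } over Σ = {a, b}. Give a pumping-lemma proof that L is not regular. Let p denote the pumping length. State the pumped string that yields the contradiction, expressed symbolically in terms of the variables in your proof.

Toward a contradiction, assume L is regular with pumping length p.
Take w = a^p b a^p, a palindrome of length 2p+1 ≥ p.
By the pumping lemma, w = xyz with |xy| ≤ p and |y| ≥ 1.
The first p characters of w are a's, so xy (and hence y) consists only of a's. Write y = a^k, 1 ≤ k ≤ p.
Pump with i = 2: xy^2z = a^{p+k} b a^p. Its reverse is a^p b a^{p+k}, which differs from xy^2z since k ≥ 1. So xy^2z is not a palindrome and xy^2z ∉ L.
This contradicts the pumping lemma, so L is not regular.

a^{p+k} b a^p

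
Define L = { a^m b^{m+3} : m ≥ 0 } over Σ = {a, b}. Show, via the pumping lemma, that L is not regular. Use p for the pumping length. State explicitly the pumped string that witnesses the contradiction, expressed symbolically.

a^{p+k} b^{p+3}

Toward a contradiction, assume L is regular with pumping length p.
Choose w = a^p b^{p+3}, which is in L with |w| = 2p+3 ≥ p.
The pumping lemma gives a decomposition w = xyz where |xy| ≤ p and |y| > 0.
The first p characters of w are a's, so xy (and hence y) consists only of a's. Write y = a^k, 1 ≤ k ≤ p.
Pump with i = 2: xy^2z = a^{p+k} b^{p+3}. For this to lie in L we would need p+3 = (p+k)+3, which forces k = 0. But k ≥ 1, so xy^2z ∉ L.
This is a contradiction; hence L is not regular.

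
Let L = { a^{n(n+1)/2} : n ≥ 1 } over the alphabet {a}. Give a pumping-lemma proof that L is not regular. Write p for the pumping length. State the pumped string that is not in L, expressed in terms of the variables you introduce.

a^{p(p+1)/2+k}

Toward a contradiction, assume L is regular with pumping length p.
Take w = a^{p(p+1)/2} ∈ L with |w| = p(p+1)/2 ≥ p.
By the pumping lemma, w = xyz with |xy| ≤ p and |y| > 0.
Then y = a^k for some k with 1 ≤ k ≤ p.
Pump with i = 2: xy^2z = a^{p(p+1)/2+k}. Since 1 ≤ k ≤ p, p(p+1)/2 < p(p+1)/2+k ≤ p(p+1)/2+p < (p+1)(p+2)/2, so p(p+1)/2+k is strictly between consecutive triangular numbers. So xy^2z ∉ L.
Contradiction. Therefore L is not regular.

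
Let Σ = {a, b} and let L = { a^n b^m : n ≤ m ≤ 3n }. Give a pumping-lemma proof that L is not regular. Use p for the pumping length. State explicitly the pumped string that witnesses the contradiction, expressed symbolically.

a^{p+k} b^p

Assume L is regular. Let p be the pumping length given by the pumping lemma.
Take w = a^p b^p ∈ L (since p ≤ p ≤ 3p), with |w| = 2p ≥ p.
By the pumping lemma, w = xyz with |xy| ≤ p and |y| > 0.
Since the first p symbols of w are all a's and |xy| ≤ p, y lies entirely in the leading a-block: y = a^k for some k with 1 ≤ k ≤ p.
Pump with i = 2: xy^2z = a^{p+k} b^p. Now n = p+k > p = m, so the condition n ≤ m fails. Thus xy^2z ∉ L.
Contradiction. Therefore L is not regular.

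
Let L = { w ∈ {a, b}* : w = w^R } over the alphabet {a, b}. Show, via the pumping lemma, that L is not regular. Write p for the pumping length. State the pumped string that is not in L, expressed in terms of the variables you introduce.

a^{p+k} b a^p

Toward a contradiction, assume L is regular with pumping length p.
Take w = a^p b a^p, a palindrome of length 2p+1 ≥ p.
The pumping lemma gives a decomposition w = xyz where |xy| ≤ p and y is nonempty.
The first p characters of w are a's, so xy (and hence y) consists only of a's. Write y = a^k, 1 ≤ k ≤ p.
Pump with i = 2: xy^2z = a^{p+k} b a^p. Its reverse is a^p b a^{p+k}, which differs from xy^2z since k ≥ 1. So xy^2z is not a palindrome and xy^2z ∉ L.
This contradicts the pumping lemma, so L is not regular.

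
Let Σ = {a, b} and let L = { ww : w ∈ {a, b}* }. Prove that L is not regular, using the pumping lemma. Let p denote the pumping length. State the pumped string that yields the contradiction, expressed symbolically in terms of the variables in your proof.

Assume L is regular; let p be its pumping constant.
Take w = a^p b^p a^p b^p = uu where u = a^pb^p; then w ∈ L and |w| = 4p ≥ p.
Write w = xyz as guaranteed by the lemma, with |xy| ≤ p and y is nonempty.
The first p characters of w are a's, so xy (and hence y) consists only of a's. Write y = a^k, 1 ≤ k ≤ p.
Pump with i = 2: xy^2z = a^{p+k} b^p a^p b^p, of length 4p+k. Suppose this equals vv. The string starts with a and ends with b, so v does too; thus the boundary between the two copies of v is a b→a transition. There is exactly one such transition, at position 2p+k, so |v| = 2p+k and |vv| = 4p+2k ≠ 4p+k since k ≥ 1. So xy^2z ∉ L.
Contradiction. Therefore L is not regular.

a^{p+k} b^p a^p b^p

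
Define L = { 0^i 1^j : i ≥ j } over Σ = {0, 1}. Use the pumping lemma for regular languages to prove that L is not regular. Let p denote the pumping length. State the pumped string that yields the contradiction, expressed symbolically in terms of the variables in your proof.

0^{p-k} 1^p

Assume L is regular. Let p be the pumping length given by the pumping lemma.
Choose w = 0^p 1^p ∈ L, with |w| = 2p ≥ p.
The pumping lemma gives a decomposition w = xyz where |xy| ≤ p and |y| > 0.
The first p characters of w are 0's, so xy (and hence y) consists only of 0's. Write y = 0^k, 1 ≤ k ≤ p.
Consider xy^0z = xz = 0^{p-k} 1^p. Since k ≥ 1, the 0-count p-k is less than p, so i ≥ j fails; thus xz ∉ L.
This contradicts the pumping lemma, so L is not regular.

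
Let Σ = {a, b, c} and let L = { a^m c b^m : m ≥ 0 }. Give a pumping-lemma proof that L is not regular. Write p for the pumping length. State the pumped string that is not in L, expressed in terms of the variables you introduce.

a^{p+k} c b^p

Assume L is regular; let p be its pumping constant.
Take w = a^p c b^p ∈ L with |w| = 2p+1 ≥ p.
By the pumping lemma, w = xyz with |xy| ≤ p and y is nonempty.
Because |xy| ≤ p and w begins with p copies of a, we have y = a^k with 1 ≤ k ≤ p.
Pump with i = 2: xy^2z = a^{p+k} c b^p, which would require p+k = p. But k ≥ 1, so xy^2z ∉ L.
This contradicts the pumping lemma, so L is not regular.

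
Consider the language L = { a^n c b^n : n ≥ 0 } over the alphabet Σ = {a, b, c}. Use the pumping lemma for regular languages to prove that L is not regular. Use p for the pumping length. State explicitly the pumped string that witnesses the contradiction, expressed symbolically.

Suppose for contradiction that L is regular, and let p be the pumping length.
Take w = a^p c b^p ∈ L with |w| = 2p+1 ≥ p.
By the pumping lemma, w = xyz with |xy| ≤ p and y is nonempty.
Because |xy| ≤ p and w begins with p copies of a, we have y = a^k with 1 ≤ k ≤ p.
Pump with i = 2: xy^2z = a^{p+k} c b^p, which would require p+k = p. But k ≥ 1, so xy^2z ∉ L.
Contradiction. Therefore L is not regular.

a^{p+k} c b^p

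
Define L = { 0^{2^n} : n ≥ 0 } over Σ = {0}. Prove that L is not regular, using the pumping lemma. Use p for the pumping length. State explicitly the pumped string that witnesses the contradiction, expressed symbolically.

Toward a contradiction, assume L is regular with pumping length p.
Take w = 0^{2^p} ∈ L with |w| = 2^p ≥ p.
The pumping lemma gives a decomposition w = xyz where |xy| ≤ p and |y| > 0.
Then y = 0^k for some k with 1 ≤ k ≤ p.
Pump with i = 2: xy^2z = 0^{2^p+k}. Since 1 ≤ k ≤ p < 2^p, we have 2^p < 2^p+k < 2^{p+1}, so 2^p+k is not a power of 2. So xy^2z ∉ L.
Contradiction. Therefore L is not regular.

0^{2^p+k}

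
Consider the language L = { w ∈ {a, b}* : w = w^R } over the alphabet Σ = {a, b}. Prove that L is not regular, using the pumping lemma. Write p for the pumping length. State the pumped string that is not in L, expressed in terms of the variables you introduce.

a^{p+k} b a^p

Assume L is regular. Let p be the pumping length given by the pumping lemma.
Take w = a^p b a^p, a palindrome of length 2p+1 ≥ p.
Write w = xyz as guaranteed by the lemma, with |xy| ≤ p and |y| ≥ 1.
The first p characters of w are a's, so xy (and hence y) consists only of a's. Write y = a^k, 1 ≤ k ≤ p.
Pump with i = 2: xy^2z = a^{p+k} b a^p. Its reverse is a^p b a^{p+k}, which differs from xy^2z since k ≥ 1. So xy^2z is not a palindrome and xy^2z ∉ L.
Contradiction. Therefore L is not regular.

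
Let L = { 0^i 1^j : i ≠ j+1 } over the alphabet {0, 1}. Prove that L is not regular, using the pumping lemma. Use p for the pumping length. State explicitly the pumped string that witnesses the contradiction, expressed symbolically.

0^{p+p!} 1^{p+p!-1}

Assume L is regular. Let p be the pumping length given by the pumping lemma.
Choose w = 0^p 1^{p+p!-1}. Since p ≠ (p+p!-1)+1 = p+p!, w ∈ L; and |w| ≥ p.
Write w = xyz as guaranteed by the lemma, with |xy| ≤ p and y is nonempty.
Because |xy| ≤ p and w begins with p copies of 0, we have y = 0^k with 1 ≤ k ≤ p.
Since 1 ≤ k ≤ p, k divides p!; set t = 1 + p!/k. Then xy^t z has p + (p!/k)·k = p + p! copies of 0. Now the 0-count is p+p! and (1-count)+1 = (p+p!-1)+1 = p+p!, so i ≠ j+1 fails. So xy^t z = 0^{p+p!} 1^{p+p!-1} ∉ L.
Contradiction. Therefore L is not regular.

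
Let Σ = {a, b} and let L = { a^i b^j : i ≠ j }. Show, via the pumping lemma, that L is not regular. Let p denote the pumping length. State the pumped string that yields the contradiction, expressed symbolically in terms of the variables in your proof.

a^{p+p!} b^{p+p!}

Assume L is regular; let p be its pumping constant.
Choose w = a^p b^{p+p!}. Since p ≠ p+p!, w ∈ L; and |w| ≥ p.
By the pumping lemma, w = xyz with |xy| ≤ p and |y| ≥ 1.
The first p characters of w are a's, so xy (and hence y) consists only of a's. Write y = a^k, 1 ≤ k ≤ p.
Since 1 ≤ k ≤ p, k divides p!; set t = 1 + p!/k. Then xy^t z has p + (p!/k)·k = p + p! copies of a. Now the a-count equals the b-count, so i ≠ j fails. So xy^t z = a^{p+p!} b^{p+p!} ∉ L.
This contradicts the pumping lemma, so L is not regular.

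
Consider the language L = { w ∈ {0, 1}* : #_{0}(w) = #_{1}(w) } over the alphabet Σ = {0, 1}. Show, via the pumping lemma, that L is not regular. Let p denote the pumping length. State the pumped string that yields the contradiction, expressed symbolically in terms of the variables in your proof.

Assume L is regular; let p be its pumping constant.
Choose w = 0^p 1^p ∈ L with |w| = 2p ≥ p.
By the pumping lemma, w = xyz with |xy| ≤ p and y is nonempty.
Since the first p symbols of w are all 0's and |xy| ≤ p, y lies entirely in the leading 0-block: y = 0^k for some k with 1 ≤ k ≤ p.
Pump with i = 2: xy^2z = 0^{p+k} 1^p has p+k occurrences of 0 but only p of 1. Since k ≥ 1 the counts differ, so xy^2z ∉ L.
This is a contradiction; hence L is not regular.

0^{p+k} 1^p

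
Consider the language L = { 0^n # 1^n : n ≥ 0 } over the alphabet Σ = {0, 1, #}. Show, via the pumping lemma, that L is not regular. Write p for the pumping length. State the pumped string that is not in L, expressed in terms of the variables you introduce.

Assume L is regular; let p be its pumping constant.
Take w = 0^p # 1^p ∈ L with |w| = 2p+1 ≥ p.
The pumping lemma gives a decomposition w = xyz where |xy| ≤ p and |y| > 0.
Because |xy| ≤ p and w begins with p copies of 0, we have y = 0^k with 1 ≤ k ≤ p.
Pump with i = 2: xy^2z = 0^{p+k} # 1^p, which would require p+k = p. But k ≥ 1, so xy^2z ∉ L.
Contradiction. Therefore L is not regular.

0^{p+k} # 1^p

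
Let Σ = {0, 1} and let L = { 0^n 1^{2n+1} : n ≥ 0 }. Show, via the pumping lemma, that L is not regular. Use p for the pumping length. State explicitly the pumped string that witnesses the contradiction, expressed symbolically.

0^{p+k} 1^{2p+1}

Assume L is regular. Let p be the pumping length given by the pumping lemma.
Take w = 0^p 1^{2p+1}. Then w ∈ L and |w| = 3p+1 ≥ p.
The pumping lemma gives a decomposition w = xyz where |xy| ≤ p and |y| > 0.
The first p characters of w are 0's, so xy (and hence y) consists only of 0's. Write y = 0^k, 1 ≤ k ≤ p.
Pump with i = 2: xy^2z = 0^{p+k} 1^{2p+1}. For this to lie in L we would need 2p+1 = 2(p+k)+1, which forces k = 0. But k ≥ 1, so xy^2z ∉ L.
Contradiction. Therefore L is not regular.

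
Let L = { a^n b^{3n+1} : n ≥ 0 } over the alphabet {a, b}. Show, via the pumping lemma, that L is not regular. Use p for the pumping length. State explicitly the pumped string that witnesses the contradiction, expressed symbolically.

Assume L is regular. Let p be the pumping length given by the pumping lemma.
Choose w = a^p b^{3p+1}, which is in L with |w| = 4p+1 ≥ p.
The pumping lemma gives a decomposition w = xyz where |xy| ≤ p and |y| ≥ 1.
Because |xy| ≤ p and w begins with p copies of a, we have y = a^k with 1 ≤ k ≤ p.
Pump with i = 2: xy^2z = a^{p+k} b^{3p+1}. For this to lie in L we would need 3p+1 = 3(p+k)+1, which forces k = 0. But k ≥ 1, so xy^2z ∉ L.
This is a contradiction; hence L is not regular.

a^{p+k} b^{3p+1}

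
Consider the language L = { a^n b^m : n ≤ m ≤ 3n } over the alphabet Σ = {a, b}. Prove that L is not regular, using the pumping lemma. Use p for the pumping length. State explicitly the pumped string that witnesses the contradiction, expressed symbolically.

Suppose for contradiction that L is regular, and let p be the pumping length.
Take w = a^p b^p ∈ L (since p ≤ p ≤ 3p), with |w| = 2p ≥ p.
By the pumping lemma, w = xyz with |xy| ≤ p and |y| > 0.
Because |xy| ≤ p and w begins with p copies of a, we have y = a^k with 1 ≤ k ≤ p.
Pump with i = 2: xy^2z = a^{p+k} b^p. Now n = p+k > p = m, so the condition n ≤ m fails. Thus xy^2z ∉ L.
Contradiction. Therefore L is not regular.

a^{p+k} b^p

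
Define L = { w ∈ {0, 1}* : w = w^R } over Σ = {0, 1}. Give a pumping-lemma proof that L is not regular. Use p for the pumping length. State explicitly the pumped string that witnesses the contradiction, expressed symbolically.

0^{p+k} 1 0^p

Assume L is regular. Let p be the pumping length given by the pumping lemma.
Take w = 0^p 1 0^p, a palindrome of length 2p+1 ≥ p.
The pumping lemma gives a decomposition w = xyz where |xy| ≤ p and y is nonempty.
Since the first p symbols of w are all 0's and |xy| ≤ p, y lies entirely in the leading 0-block: y = 0^k for some k with 1 ≤ k ≤ p.
Pump with i = 2: xy^2z = 0^{p+k} 1 0^p. Its reverse is 0^p 1 0^{p+k}, which differs from xy^2z since k ≥ 1. So xy^2z is not a palindrome and xy^2z ∉ L.
This contradicts the pumping lemma, so L is not regular.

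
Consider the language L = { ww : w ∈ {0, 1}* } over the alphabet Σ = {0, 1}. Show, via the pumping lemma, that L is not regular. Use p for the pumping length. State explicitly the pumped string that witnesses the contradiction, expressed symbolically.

Assume L is regular; let p be its pumping constant.
Take w = 0^p 1^p 0^p 1^p = uu where u = 0^p1^p; then w ∈ L and |w| = 4p ≥ p.
By the pumping lemma, w = xyz with |xy| ≤ p and |y| ≥ 1.
Because |xy| ≤ p and w begins with p copies of 0, we have y = 0^k with 1 ≤ k ≤ p.
Pump with i = 2: xy^2z = 0^{p+k} 1^p 0^p 1^p, of length 4p+k. Suppose this equals vv. The string starts with 0 and ends with 1, so v does too; thus the boundary between the two copies of v is a 1→0 transition. There is exactly one such transition, at position 2p+k, so |v| = 2p+k and |vv| = 4p+2k ≠ 4p+k since k ≥ 1. So xy^2z ∉ L.
Contradiction. Therefore L is not regular.

0^{p+k} 1^p 0^p 1^p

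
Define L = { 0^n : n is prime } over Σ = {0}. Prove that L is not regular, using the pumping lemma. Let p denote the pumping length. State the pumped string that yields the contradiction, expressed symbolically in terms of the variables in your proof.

0^{q(1+k)}

Suppose for contradiction that L is regular, and let p be the pumping length.
Let q be a prime with q ≥ p+2 (infinitely many primes exist), and take w = 0^q ∈ L with |w| = q ≥ p.
By the pumping lemma, w = xyz with |xy| ≤ p and |y| ≥ 1.
Then y = 0^k for some k with 1 ≤ k ≤ p.
Since 1 ≤ k ≤ p, |xz| = q-k. Pump with i = q+1: |xy^{q+1}z| = (q-k)+(q+1)k = q+qk = q(1+k), which is composite (both factors ≥ 2). So xy^{q+1}z = 0^{q(1+k)} ∉ L.
Contradiction. Therefore L is not regular.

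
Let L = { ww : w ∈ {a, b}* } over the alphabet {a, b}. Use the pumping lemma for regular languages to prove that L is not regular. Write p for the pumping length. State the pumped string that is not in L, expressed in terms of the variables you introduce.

a^{p+k} b^p a^p b^p

Assume L is regular. Let p be the pumping length given by the pumping lemma.
Take w = a^p b^p a^p b^p = uu where u = a^pb^p; then w ∈ L and |w| = 4p ≥ p.
By the pumping lemma, w = xyz with |xy| ≤ p and |y| ≥ 1.
Because |xy| ≤ p and w begins with p copies of a, we have y = a^k with 1 ≤ k ≤ p.
Pump with i = 2: xy^2z = a^{p+k} b^p a^p b^p, of length 4p+k. Suppose this equals vv. The string starts with a and ends with b, so v does too; thus the boundary between the two copies of v is a b→a transition. There is exactly one such transition, at position 2p+k, so |v| = 2p+k and |vv| = 4p+2k ≠ 4p+k since k ≥ 1. So xy^2z ∉ L.
Contradiction. Therefore L is not regular.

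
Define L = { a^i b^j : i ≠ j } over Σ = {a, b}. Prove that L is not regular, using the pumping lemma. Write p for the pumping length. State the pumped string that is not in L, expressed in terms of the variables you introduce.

a^{p+p!} b^{p+p!}

Toward a contradiction, assume L is regular with pumping length p.
Choose w = a^p b^{p+p!}. Since p ≠ p+p!, w ∈ L; and |w| ≥ p.
Write w = xyz as guaranteed by the lemma, with |xy| ≤ p and y is nonempty.
Since the first p symbols of w are all a's and |xy| ≤ p, y lies entirely in the leading a-block: y = a^k for some k with 1 ≤ k ≤ p.
Since 1 ≤ k ≤ p, k divides p!; set t = 1 + p!/k. Then xy^t z has p + (p!/k)·k = p + p! copies of a. Now the a-count equals the b-count, so i ≠ j fails. So xy^t z = a^{p+p!} b^{p+p!} ∉ L.
This contradicts the pumping lemma, so L is not regular.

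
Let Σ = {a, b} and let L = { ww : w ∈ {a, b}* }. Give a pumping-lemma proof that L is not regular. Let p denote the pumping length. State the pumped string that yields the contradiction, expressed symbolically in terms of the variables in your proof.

a^{p+k} b^p a^p b^p

Toward a contradiction, assume L is regular with pumping length p.
Take w = a^p b^p a^p b^p = uu where u = a^pb^p; then w ∈ L and |w| = 4p ≥ p.
The pumping lemma gives a decomposition w = xyz where |xy| ≤ p and y is nonempty.
Because |xy| ≤ p and w begins with p copies of a, we have y = a^k with 1 ≤ k ≤ p.
Pump with i = 2: xy^2z = a^{p+k} b^p a^p b^p, of length 4p+k. Suppose this equals vv. The string starts with a and ends with b, so v does too; thus the boundary between the two copies of v is a b→a transition. There is exactly one such transition, at position 2p+k, so |v| = 2p+k and |vv| = 4p+2k ≠ 4p+k since k ≥ 1. So xy^2z ∉ L.
This is a contradiction; hence L is not regular.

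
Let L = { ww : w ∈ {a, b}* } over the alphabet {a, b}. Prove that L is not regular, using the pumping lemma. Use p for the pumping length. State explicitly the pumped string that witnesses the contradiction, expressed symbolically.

a^{p+k} b^p a^p b^p

Suppose for contradiction that L is regular, and let p be the pumping length.
Take w = a^p b^p a^p b^p = uu where u = a^pb^p; then w ∈ L and |w| = 4p ≥ p.
By the pumping lemma, w = xyz with |xy| ≤ p and |y| ≥ 1.
Because |xy| ≤ p and w begins with p copies of a, we have y = a^k with 1 ≤ k ≤ p.
Pump with i = 2: xy^2z = a^{p+k} b^p a^p b^p, of length 4p+k. Suppose this equals vv. The string starts with a and ends with b, so v does too; thus the boundary between the two copies of v is a b→a transition. There is exactly one such transition, at position 2p+k, so |v| = 2p+k and |vv| = 4p+2k ≠ 4p+k since k ≥ 1. So xy^2z ∉ L.
This is a contradiction; hence L is not regular.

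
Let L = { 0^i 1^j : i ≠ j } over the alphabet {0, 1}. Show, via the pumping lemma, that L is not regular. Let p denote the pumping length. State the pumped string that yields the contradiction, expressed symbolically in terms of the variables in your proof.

Assume L is regular. Let p be the pumping length given by the pumping lemma.
Choose w = 0^p 1^{p+p!}. Since p ≠ p+p!, w ∈ L; and |w| ≥ p.
The pumping lemma gives a decomposition w = xyz where |xy| ≤ p and |y| ≥ 1.
Because |xy| ≤ p and w begins with p copies of 0, we have y = 0^k with 1 ≤ k ≤ p.
Since 1 ≤ k ≤ p, k divides p!; set t = 1 + p!/k. Then xy^t z has p + (p!/k)·k = p + p! copies of 0. Now the 0-count equals the 1-count, so i ≠ j fails. So xy^t z = 0^{p+p!} 1^{p+p!} ∉ L.
This is a contradiction; hence L is not regular.

0^{p+p!} 1^{p+p!}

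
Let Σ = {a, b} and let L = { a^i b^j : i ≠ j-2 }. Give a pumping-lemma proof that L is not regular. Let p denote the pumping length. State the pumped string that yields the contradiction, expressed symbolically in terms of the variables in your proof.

a^{p+p!} b^{p+p!+2}

Assume L is regular. Let p be the pumping length given by the pumping lemma.
Choose w = a^p b^{p+p!+2}. Since p ≠ (p+p!+2)-2 = p+p!, w ∈ L; and |w| ≥ p.
Write w = xyz as guaranteed by the lemma, with |xy| ≤ p and |y| > 0.
Since the first p symbols of w are all a's and |xy| ≤ p, y lies entirely in the leading a-block: y = a^k for some k with 1 ≤ k ≤ p.
Since 1 ≤ k ≤ p, k divides p!; set t = 1 + p!/k. Then xy^t z has p + (p!/k)·k = p + p! copies of a. Now the a-count is p+p! and (b-count)-2 = (p+p!+2)-2 = p+p!, so i ≠ j-2 fails. So xy^t z = a^{p+p!} b^{p+p!+2} ∉ L.
This contradicts the pumping lemma, so L is not regular.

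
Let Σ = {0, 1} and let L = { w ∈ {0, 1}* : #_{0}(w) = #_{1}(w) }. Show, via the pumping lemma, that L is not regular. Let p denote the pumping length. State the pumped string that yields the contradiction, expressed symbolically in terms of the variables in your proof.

Assume L is regular; let p be its pumping constant.
Choose w = 0^p 1^p ∈ L with |w| = 2p ≥ p.
The pumping lemma gives a decomposition w = xyz where |xy| ≤ p and y is nonempty.
Because |xy| ≤ p and w begins with p copies of 0, we have y = 0^k with 1 ≤ k ≤ p.
Pump with i = 2: xy^2z = 0^{p+k} 1^p has p+k occurrences of 0 but only p of 1. Since k ≥ 1 the counts differ, so xy^2z ∉ L.
This contradicts the pumping lemma, so L is not regular.

0^{p+k} 1^p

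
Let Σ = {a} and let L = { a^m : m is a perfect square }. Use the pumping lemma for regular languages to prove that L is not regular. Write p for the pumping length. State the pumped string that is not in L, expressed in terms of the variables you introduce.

a^{p²+k}

Suppose for contradiction that L is regular, and let p be the pumping length.
Take w = a^{p²} ∈ L with |w| = p² ≥ p.
Write w = xyz as guaranteed by the lemma, with |xy| ≤ p and |y| > 0.
Then y = a^k for some k with 1 ≤ k ≤ p.
Pump with i = 2: xy^2z = a^{p²+k}. Since 1 ≤ k ≤ p, p² < p²+k ≤ p²+p < (p+1)², so p²+k lies strictly between consecutive squares and is not a perfect square. So xy^2z ∉ L.
Contradiction. Therefore L is not regular.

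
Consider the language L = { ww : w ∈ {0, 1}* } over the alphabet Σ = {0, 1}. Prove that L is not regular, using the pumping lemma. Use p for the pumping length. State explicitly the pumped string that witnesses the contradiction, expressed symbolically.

Toward a contradiction, assume L is regular with pumping length p.
Take w = 0^p 1^p 0^p 1^p = uu where u = 0^p1^p; then w ∈ L and |w| = 4p ≥ p.
By the pumping lemma, w = xyz with |xy| ≤ p and |y| ≥ 1.
The first p characters of w are 0's, so xy (and hence y) consists only of 0's. Write y = 0^k, 1 ≤ k ≤ p.
Pump with i = 2: xy^2z = 0^{p+k} 1^p 0^p 1^p, of length 4p+k. Suppose this equals vv. The string starts with 0 and ends with 1, so v does too; thus the boundary between the two copies of v is a 1→0 transition. There is exactly one such transition, at position 2p+k, so |v| = 2p+k and |vv| = 4p+2k ≠ 4p+k since k ≥ 1. So xy^2z ∉ L.
Contradiction. Therefore L is not regular.

0^{p+k} 1^p 0^p 1^p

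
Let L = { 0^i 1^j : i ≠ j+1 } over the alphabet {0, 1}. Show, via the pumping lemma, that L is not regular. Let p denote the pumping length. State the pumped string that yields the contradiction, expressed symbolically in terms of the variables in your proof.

Assume L is regular. Let p be the pumping length given by the pumping lemma.
Choose w = 0^p 1^{p+p!-1}. Since p ≠ (p+p!-1)+1 = p+p!, w ∈ L; and |w| ≥ p.
Write w = xyz as guaranteed by the lemma, with |xy| ≤ p and |y| ≥ 1.
Because |xy| ≤ p and w begins with p copies of 0, we have y = 0^k with 1 ≤ k ≤ p.
Since 1 ≤ k ≤ p, k divides p!; set t = 1 + p!/k. Then xy^t z has p + (p!/k)·k = p + p! copies of 0. Now the 0-count is p+p! and (1-count)+1 = (p+p!-1)+1 = p+p!, so i ≠ j+1 fails. So xy^t z = 0^{p+p!} 1^{p+p!-1} ∉ L.
This is a contradiction; hence L is not regular.

0^{p+p!} 1^{p+p!-1}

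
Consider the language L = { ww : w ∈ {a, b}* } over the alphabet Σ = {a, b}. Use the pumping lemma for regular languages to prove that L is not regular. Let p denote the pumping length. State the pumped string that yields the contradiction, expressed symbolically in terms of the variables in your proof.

Toward a contradiction, assume L is regular with pumping length p.
Take w = a^p b^p a^p b^p = uu where u = a^pb^p; then w ∈ L and |w| = 4p ≥ p.
Write w = xyz as guaranteed by the lemma, with |xy| ≤ p and y is nonempty.
Because |xy| ≤ p and w begins with p copies of a, we have y = a^k with 1 ≤ k ≤ p.
Pump with i = 2: xy^2z = a^{p+k} b^p a^p b^p, of length 4p+k. Suppose this equals vv. The string starts with a and ends with b, so v does too; thus the boundary between the two copies of v is a b→a transition. There is exactly one such transition, at position 2p+k, so |v| = 2p+k and |vv| = 4p+2k ≠ 4p+k since k ≥ 1. So xy^2z ∉ L.
This is a contradiction; hence L is not regular.

a^{p+k} b^p a^p b^p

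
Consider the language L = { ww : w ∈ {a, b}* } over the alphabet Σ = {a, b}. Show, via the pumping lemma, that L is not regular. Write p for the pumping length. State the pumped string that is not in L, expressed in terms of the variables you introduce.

Suppose for contradiction that L is regular, and let p be the pumping length.
Take w = a^p b^p a^p b^p = uu where u = a^pb^p; then w ∈ L and |w| = 4p ≥ p.
By the pumping lemma, w = xyz with |xy| ≤ p and y is nonempty.
Since the first p symbols of w are all a's and |xy| ≤ p, y lies entirely in the leading a-block: y = a^k for some k with 1 ≤ k ≤ p.
Pump with i = 2: xy^2z = a^{p+k} b^p a^p b^p, of length 4p+k. Suppose this equals vv. The string starts with a and ends with b, so v does too; thus the boundary between the two copies of v is a b→a transition. There is exactly one such transition, at position 2p+k, so |v| = 2p+k and |vv| = 4p+2k ≠ 4p+k since k ≥ 1. So xy^2z ∉ L.
This contradicts the pumping lemma, so L is not regular.

a^{p+k} b^p a^p b^p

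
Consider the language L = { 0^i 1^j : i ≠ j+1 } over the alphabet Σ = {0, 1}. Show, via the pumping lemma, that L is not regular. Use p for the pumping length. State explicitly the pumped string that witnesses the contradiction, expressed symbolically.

0^{p+p!} 1^{p+p!-1}

Assume L is regular. Let p be the pumping length given by the pumping lemma.
Choose w = 0^p 1^{p+p!-1}. Since p ≠ (p+p!-1)+1 = p+p!, w ∈ L; and |w| ≥ p.
The pumping lemma gives a decomposition w = xyz where |xy| ≤ p and |y| ≥ 1.
The first p characters of w are 0's, so xy (and hence y) consists only of 0's. Write y = 0^k, 1 ≤ k ≤ p.
Since 1 ≤ k ≤ p, k divides p!; set t = 1 + p!/k. Then xy^t z has p + (p!/k)·k = p + p! copies of 0. Now the 0-count is p+p! and (1-count)+1 = (p+p!-1)+1 = p+p!, so i ≠ j+1 fails. So xy^t z = 0^{p+p!} 1^{p+p!-1} ∉ L.
This contradicts the pumping lemma, so L is not regular.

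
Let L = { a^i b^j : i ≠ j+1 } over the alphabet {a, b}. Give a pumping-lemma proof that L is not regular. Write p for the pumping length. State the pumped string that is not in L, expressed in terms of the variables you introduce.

a^{p+p!} b^{p+p!-1}

Assume L is regular. Let p be the pumping length given by the pumping lemma.
Choose w = a^p b^{p+p!-1}. Since p ≠ (p+p!-1)+1 = p+p!, w ∈ L; and |w| ≥ p.
The pumping lemma gives a decomposition w = xyz where |xy| ≤ p and |y| > 0.
Since the first p symbols of w are all a's and |xy| ≤ p, y lies entirely in the leading a-block: y = a^k for some k with 1 ≤ k ≤ p.
Since 1 ≤ k ≤ p, k divides p!; set t = 1 + p!/k. Then xy^t z has p + (p!/k)·k = p + p! copies of a. Now the a-count is p+p! and (b-count)+1 = (p+p!-1)+1 = p+p!, so i ≠ j+1 fails. So xy^t z = a^{p+p!} b^{p+p!-1} ∉ L.
Contradiction. Therefore L is not regular.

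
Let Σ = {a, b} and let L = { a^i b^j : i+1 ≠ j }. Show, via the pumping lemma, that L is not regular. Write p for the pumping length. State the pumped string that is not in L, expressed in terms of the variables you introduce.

Toward a contradiction, assume L is regular with pumping length p.
Choose w = a^p b^{p+p!+1}. Since p ≠ (p+p!+1)-1 = p+p!, w ∈ L; and |w| ≥ p.
By the pumping lemma, w = xyz with |xy| ≤ p and y is nonempty.
Since the first p symbols of w are all a's and |xy| ≤ p, y lies entirely in the leading a-block: y = a^k for some k with 1 ≤ k ≤ p.
Since 1 ≤ k ≤ p, k divides p!; set t = 1 + p!/k. Then xy^t z has p + (p!/k)·k = p + p! copies of a. Now the a-count is p+p! and (b-count)-1 = (p+p!+1)-1 = p+p!, so i+1 ≠ j fails. So xy^t z = a^{p+p!} b^{p+p!+1} ∉ L.
This contradicts the pumping lemma, so L is not regular.

a^{p+p!} b^{p+p!+1}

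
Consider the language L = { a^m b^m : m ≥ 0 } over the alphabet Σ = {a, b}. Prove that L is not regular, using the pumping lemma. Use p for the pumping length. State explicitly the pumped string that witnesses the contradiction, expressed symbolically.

a^{p+k} b^p

Assume L is regular. Let p be the pumping length given by the pumping lemma.
Choose w = a^p b^p, which is in L with |w| = 2p ≥ p.
By the pumping lemma, w = xyz with |xy| ≤ p and |y| > 0.
Since the first p symbols of w are all a's and |xy| ≤ p, y lies entirely in the leading a-block: y = a^k for some k with 1 ≤ k ≤ p.
Pump with i = 2: xy^2z = a^{p+k} b^p. For this to lie in L we would need p = p+k, which forces k = 0. But k ≥ 1, so xy^2z ∉ L.
This is a contradiction; hence L is not regular.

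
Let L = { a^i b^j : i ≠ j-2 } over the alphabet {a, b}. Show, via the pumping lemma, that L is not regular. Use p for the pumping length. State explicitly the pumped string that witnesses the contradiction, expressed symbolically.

a^{p+p!} b^{p+p!+2}

Toward a contradiction, assume L is regular with pumping length p.
Choose w = a^p b^{p+p!+2}. Since p ≠ (p+p!+2)-2 = p+p!, w ∈ L; and |w| ≥ p.
By the pumping lemma, w = xyz with |xy| ≤ p and |y| ≥ 1.
The first p characters of w are a's, so xy (and hence y) consists only of a's. Write y = a^k, 1 ≤ k ≤ p.
Since 1 ≤ k ≤ p, k divides p!; set t = 1 + p!/k. Then xy^t z has p + (p!/k)·k = p + p! copies of a. Now the a-count is p+p! and (b-count)-2 = (p+p!+2)-2 = p+p!, so i ≠ j-2 fails. So xy^t z = a^{p+p!} b^{p+p!+2} ∉ L.
Contradiction. Therefore L is not regular.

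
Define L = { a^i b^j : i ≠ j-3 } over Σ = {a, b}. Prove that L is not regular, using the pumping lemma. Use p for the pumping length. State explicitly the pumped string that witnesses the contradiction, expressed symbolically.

Toward a contradiction, assume L is regular with pumping length p.
Choose w = a^p b^{p+p!+3}. Since p ≠ (p+p!+3)-3 = p+p!, w ∈ L; and |w| ≥ p.
The pumping lemma gives a decomposition w = xyz where |xy| ≤ p and |y| > 0.
Since the first p symbols of w are all a's and |xy| ≤ p, y lies entirely in the leading a-block: y = a^k for some k with 1 ≤ k ≤ p.
Since 1 ≤ k ≤ p, k divides p!; set t = 1 + p!/k. Then xy^t z has p + (p!/k)·k = p + p! copies of a. Now the a-count is p+p! and (b-count)-3 = (p+p!+3)-3 = p+p!, so i ≠ j-3 fails. So xy^t z = a^{p+p!} b^{p+p!+3} ∉ L.
This is a contradiction; hence L is not regular.

a^{p+p!} b^{p+p!+3}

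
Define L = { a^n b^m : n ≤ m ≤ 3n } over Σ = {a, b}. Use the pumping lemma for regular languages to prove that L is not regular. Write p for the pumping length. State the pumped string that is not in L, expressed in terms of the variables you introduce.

Assume L is regular. Let p be the pumping length given by the pumping lemma.
Take w = a^p b^p ∈ L (since p ≤ p ≤ 3p), with |w| = 2p ≥ p.
The pumping lemma gives a decomposition w = xyz where |xy| ≤ p and |y| ≥ 1.
The first p characters of w are a's, so xy (and hence y) consists only of a's. Write y = a^k, 1 ≤ k ≤ p.
Pump with i = 2: xy^2z = a^{p+k} b^p. Now n = p+k > p = m, so the condition n ≤ m fails. Thus xy^2z ∉ L.
This contradicts the pumping lemma, so L is not regular.

a^{p+k} b^p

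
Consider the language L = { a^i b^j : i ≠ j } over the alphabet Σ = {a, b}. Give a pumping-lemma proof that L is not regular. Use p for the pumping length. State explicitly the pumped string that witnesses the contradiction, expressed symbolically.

a^{p+p!} b^{p+p!}

Toward a contradiction, assume L is regular with pumping length p.
Choose w = a^p b^{p+p!}. Since p ≠ p+p!, w ∈ L; and |w| ≥ p.
The pumping lemma gives a decomposition w = xyz where |xy| ≤ p and y is nonempty.
Because |xy| ≤ p and w begins with p copies of a, we have y = a^k with 1 ≤ k ≤ p.
Since 1 ≤ k ≤ p, k divides p!; set t = 1 + p!/k. Then xy^t z has p + (p!/k)·k = p + p! copies of a. Now the a-count equals the b-count, so i ≠ j fails. So xy^t z = a^{p+p!} b^{p+p!} ∉ L.
This is a contradiction; hence L is not regular.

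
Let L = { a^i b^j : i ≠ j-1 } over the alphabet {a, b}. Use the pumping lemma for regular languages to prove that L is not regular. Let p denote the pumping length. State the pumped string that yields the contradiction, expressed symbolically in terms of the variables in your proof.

Toward a contradiction, assume L is regular with pumping length p.
Choose w = a^p b^{p+p!+1}. Since p ≠ (p+p!+1)-1 = p+p!, w ∈ L; and |w| ≥ p.
By the pumping lemma, w = xyz with |xy| ≤ p and |y| > 0.
The first p characters of w are a's, so xy (and hence y) consists only of a's. Write y = a^k, 1 ≤ k ≤ p.
Since 1 ≤ k ≤ p, k divides p!; set t = 1 + p!/k. Then xy^t z has p + (p!/k)·k = p + p! copies of a. Now the a-count is p+p! and (b-count)-1 = (p+p!+1)-1 = p+p!, so i ≠ j-1 fails. So xy^t z = a^{p+p!} b^{p+p!+1} ∉ L.
This contradicts the pumping lemma, so L is not regular.

a^{p+p!} b^{p+p!+1}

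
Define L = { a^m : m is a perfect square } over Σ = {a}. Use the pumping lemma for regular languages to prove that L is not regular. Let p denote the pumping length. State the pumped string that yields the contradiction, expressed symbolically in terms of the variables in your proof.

a^{p²+k}

Assume L is regular. Let p be the pumping length given by the pumping lemma.
Take w = a^{p²} ∈ L with |w| = p² ≥ p.
The pumping lemma gives a decomposition w = xyz where |xy| ≤ p and |y| ≥ 1.
Then y = a^k for some k with 1 ≤ k ≤ p.
Pump with i = 2: xy^2z = a^{p²+k}. Since 1 ≤ k ≤ p, p² < p²+k ≤ p²+p < (p+1)², so p²+k lies strictly between consecutive squares and is not a perfect square. So xy^2z ∉ L.
This is a contradiction; hence L is not regular.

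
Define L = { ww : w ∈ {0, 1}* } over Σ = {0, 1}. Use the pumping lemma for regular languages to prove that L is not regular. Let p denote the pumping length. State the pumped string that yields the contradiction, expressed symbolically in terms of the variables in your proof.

Assume L is regular; let p be its pumping constant.
Take w = 0^p 1^p 0^p 1^p = uu where u = 0^p1^p; then w ∈ L and |w| = 4p ≥ p.
By the pumping lemma, w = xyz with |xy| ≤ p and |y| ≥ 1.
Because |xy| ≤ p and w begins with p copies of 0, we have y = 0^k with 1 ≤ k ≤ p.
Pump with i = 2: xy^2z = 0^{p+k} 1^p 0^p 1^p, of length 4p+k. Suppose this equals vv. The string starts with 0 and ends with 1, so v does too; thus the boundary between the two copies of v is a 1→0 transition. There is exactly one such transition, at position 2p+k, so |v| = 2p+k and |vv| = 4p+2k ≠ 4p+k since k ≥ 1. So xy^2z ∉ L.
This is a contradiction; hence L is not regular.

0^{p+k} 1^p 0^p 1^p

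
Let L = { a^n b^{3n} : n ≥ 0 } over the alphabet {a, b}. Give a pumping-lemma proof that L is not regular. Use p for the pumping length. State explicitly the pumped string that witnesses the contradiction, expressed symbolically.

a^{p+k} b^{3p}

Assume L is regular. Let p be the pumping length given by the pumping lemma.
Let w = a^p b^{3p} ∈ L; note |w| = 4p ≥ p.
Write w = xyz as guaranteed by the lemma, with |xy| ≤ p and |y| ≥ 1.
Since the first p symbols of w are all a's and |xy| ≤ p, y lies entirely in the leading a-block: y = a^k for some k with 1 ≤ k ≤ p.
Pump with i = 2: xy^2z = a^{p+k} b^{3p}. For this to lie in L we would need 3p = 3(p+k), which forces k = 0. But k ≥ 1, so xy^2z ∉ L.
This is a contradiction; hence L is not regular.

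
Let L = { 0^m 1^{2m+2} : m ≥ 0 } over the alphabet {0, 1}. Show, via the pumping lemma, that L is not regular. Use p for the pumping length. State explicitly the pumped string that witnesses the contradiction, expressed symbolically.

Toward a contradiction, assume L is regular with pumping length p.
Choose w = 0^p 1^{2p+2}, which is in L with |w| = 3p+2 ≥ p.
The pumping lemma gives a decomposition w = xyz where |xy| ≤ p and |y| > 0.
Since the first p symbols of w are all 0's and |xy| ≤ p, y lies entirely in the leading 0-block: y = 0^k for some k with 1 ≤ k ≤ p.
Pump with i = 2: xy^2z = 0^{p+k} 1^{2p+2}. For this to lie in L we would need 2p+2 = 2(p+k)+2, which forces k = 0. But k ≥ 1, so xy^2z ∉ L.
Contradiction. Therefore L is not regular.

0^{p+k} 1^{2p+2}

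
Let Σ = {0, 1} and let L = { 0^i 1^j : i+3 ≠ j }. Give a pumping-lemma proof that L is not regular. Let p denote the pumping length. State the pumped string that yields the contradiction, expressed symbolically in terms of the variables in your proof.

Assume L is regular; let p be its pumping constant.
Choose w = 0^p 1^{p+p!+3}. Since p ≠ (p+p!+3)-3 = p+p!, w ∈ L; and |w| ≥ p.
Write w = xyz as guaranteed by the lemma, with |xy| ≤ p and y is nonempty.
Since the first p symbols of w are all 0's and |xy| ≤ p, y lies entirely in the leading 0-block: y = 0^k for some k with 1 ≤ k ≤ p.
Since 1 ≤ k ≤ p, k divides p!; set t = 1 + p!/k. Then xy^t z has p + (p!/k)·k = p + p! copies of 0. Now the 0-count is p+p! and (1-count)-3 = (p+p!+3)-3 = p+p!, so i+3 ≠ j fails. So xy^t z = 0^{p+p!} 1^{p+p!+3} ∉ L.
This contradicts the pumping lemma, so L is not regular.

0^{p+p!} 1^{p+p!+3}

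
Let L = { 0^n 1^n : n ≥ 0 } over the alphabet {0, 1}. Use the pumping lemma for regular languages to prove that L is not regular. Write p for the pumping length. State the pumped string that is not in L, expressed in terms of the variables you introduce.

0^{p+k} 1^p

Assume L is regular; let p be its pumping constant.
Take w = 0^p 1^p. Then w ∈ L and |w| = 2p ≥ p.
The pumping lemma gives a decomposition w = xyz where |xy| ≤ p and y is nonempty.
The first p characters of w are 0's, so xy (and hence y) consists only of 0's. Write y = 0^k, 1 ≤ k ≤ p.
Pump with i = 2: xy^2z = 0^{p+k} 1^p. For this to lie in L we would need p = p+k, which forces k = 0. But k ≥ 1, so xy^2z ∉ L.
This is a contradiction; hence L is not regular.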